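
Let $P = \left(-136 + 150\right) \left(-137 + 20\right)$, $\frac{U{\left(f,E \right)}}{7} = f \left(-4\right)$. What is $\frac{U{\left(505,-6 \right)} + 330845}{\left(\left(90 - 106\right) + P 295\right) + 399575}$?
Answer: $- \frac{316705}{83651} \approx -3.786$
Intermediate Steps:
$U{\left(f,E \right)} = - 28 f$ ($U{\left(f,E \right)} = 7 f \left(-4\right) = 7 \left(- 4 f\right) = - 28 f$)
$P = -1638$ ($P = 14 \left(-117\right) = -1638$)
$\frac{U{\left(505,-6 \right)} + 330845}{\left(\left(90 - 106\right) + P 295\right) + 399575} = \frac{\left(-28\right) 505 + 330845}{\left(\left(90 - 106\right) - 483210\right) + 399575} = \frac{-14140 + 330845}{\left(-16 - 483210\right) + 399575} = \frac{316705}{-483226 + 399575} = \frac{316705}{-83651} = 316705 \left(- \frac{1}{83651}\right) = - \frac{316705}{83651}$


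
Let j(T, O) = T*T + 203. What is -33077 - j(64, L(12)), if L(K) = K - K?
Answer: -37376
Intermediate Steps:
L(K) = 0
j(T, O) = 203 + T² (j(T, O) = T² + 203 = 203 + T²)
-33077 - j(64, L(12)) = -33077 - (203 + 64²) = -33077 - (203 + 4096) = -33077 - 1*4299 = -33077 - 4299 = -37376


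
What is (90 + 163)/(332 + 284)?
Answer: 23/56 ≈ 0.41071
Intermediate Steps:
(90 + 163)/(332 + 284) = 253/616 = 253*(1/616) = 23/56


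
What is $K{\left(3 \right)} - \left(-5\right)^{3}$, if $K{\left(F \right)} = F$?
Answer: $128$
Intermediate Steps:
$K{\left(3 \right)} - \left(-5\right)^{3} = 3 - \left(-5\right)^{3} = 3 - -125 = 3 + 125 = 128$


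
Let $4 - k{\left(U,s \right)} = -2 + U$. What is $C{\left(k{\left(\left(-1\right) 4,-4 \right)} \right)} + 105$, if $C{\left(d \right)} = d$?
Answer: $115$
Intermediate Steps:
$k{\left(U,s \right)} = 6 - U$ ($k{\left(U,s \right)} = 4 - \left(-2 + U\right) = 6 - U$)
$C{\left(k{\left(\left(-1\right) 4,-4 \right)} \right)} + 105 = \left(6 - \left(-1\right) 4\right) + 105 = \left(6 - -4\right) + 105 = \left(6 + 4\right) + 105 = 10 + 105 = 115$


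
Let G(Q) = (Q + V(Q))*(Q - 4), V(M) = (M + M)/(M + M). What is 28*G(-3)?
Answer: 392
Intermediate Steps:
V(M) = 1 (V(M) = (2*M)/((2*M)) = (2*M)*(1/(2*M)) = 1)
G(Q) = (1 + Q)*(-4 + Q) (G(Q) = (Q + 1)*(Q - 4) = (1 + Q)*(-4 + Q))
28*G(-3) = 28*(-4 + (-3)² - 3*(-3)) = 28*(-4 + 9 + 9) = 28*14 = 392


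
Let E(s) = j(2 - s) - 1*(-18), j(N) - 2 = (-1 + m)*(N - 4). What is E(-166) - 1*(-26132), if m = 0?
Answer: 25988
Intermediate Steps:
j(N) = 6 - N (j(N) = 2 + (-1 + 0)*(N - 4) = 2 - (-4 + N) = 2 + (4 - N) = 6 - N)
E(s) = 22 + s (E(s) = (6 - (2 - s)) - 1*(-18) = (6 + (-2 + s)) + 18 = (4 + s) + 18 = 22 + s)
E(-166) - 1*(-26132) = (22 - 166) - 1*(-26132) = -144 + 26132 = 25988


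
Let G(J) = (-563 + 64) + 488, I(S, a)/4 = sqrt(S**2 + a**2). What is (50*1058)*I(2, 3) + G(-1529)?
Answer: -11 + 211600*sqrt(13) ≈ 7.6292e+5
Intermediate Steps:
I(S, a) = 4*sqrt(S**2 + a**2)
G(J) = -11 (G(J) = -499 + 488 = -11)
(50*1058)*I(2, 3) + G(-1529) = (50*1058)*(4*sqrt(2**2 + 3**2)) - 11 = 52900*(4*sqrt(4 + 9)) - 11 = 52900*(4*sqrt(13)) - 11 = 211600*sqrt(13) - 11 = -11 + 211600*sqrt(13)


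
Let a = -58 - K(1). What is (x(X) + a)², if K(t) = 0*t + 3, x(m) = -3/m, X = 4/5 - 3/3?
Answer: 2116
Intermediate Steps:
X = -⅕ (X = 4*(⅕) - 3*⅓ = ⅘ - 1 = -⅕ ≈ -0.20000)
K(t) = 3 (K(t) = 0 + 3 = 3)
a = -61 (a = -58 - 1*3 = -58 - 3 = -61)
(x(X) + a)² = (-3/(-⅕) - 61)² = (-3*(-5) - 61)² = (15 - 61)² = (-46)² = 2116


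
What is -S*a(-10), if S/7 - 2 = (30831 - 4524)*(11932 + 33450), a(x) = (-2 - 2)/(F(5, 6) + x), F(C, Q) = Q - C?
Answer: -33428199728/9 ≈ -3.7142e+9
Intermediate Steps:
a(x) = -4/(1 + x) (a(x) = (-2 - 2)/((6 - 1*5) + x) = -4/((6 - 5) + x) = -4/(1 + x))
S = 8357049932 (S = 14 + 7*((30831 - 4524)*(11932 + 33450)) = 14 + 7*(26307*45382) = 14 + 7*1193864274 = 14 + 8357049918 = 8357049932)
-S*a(-10) = -8357049932*(-4/(1 - 10)) = -8357049932*(-4/(-9)) = -8357049932*(-4*(-⅑)) = -8357049932*4/9 = -1*33428199728/9 = -33428199728/9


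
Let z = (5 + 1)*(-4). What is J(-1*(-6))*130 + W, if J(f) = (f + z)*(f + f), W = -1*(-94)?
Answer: -27986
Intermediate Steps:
z = -24 (z = 6*(-4) = -24)
W = 94
J(f) = 2*f*(-24 + f) (J(f) = (f - 24)*(f + f) = (-24 + f)*(2*f) = 2*f*(-24 + f))
J(-1*(-6))*130 + W = (2*(-1*(-6))*(-24 - 1*(-6)))*130 + 94 = (2*6*(-24 + 6))*130 + 94 = (2*6*(-18))*130 + 94 = -216*130 + 94 = -28080 + 94 = -27986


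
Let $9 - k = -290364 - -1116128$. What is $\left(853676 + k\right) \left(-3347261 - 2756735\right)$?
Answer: $-170429672316$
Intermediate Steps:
$k = -825755$ ($k = 9 - \left(-290364 - -1116128\right) = 9 - \left(-290364 + 1116128\right) = 9 - 825764 = -825755$)
$\left(853676 + k\right) \left(-3347261 - 2756735\right) = \left(853676 - 825755\right) \left(-3347261 - 2756735\right) = 27921 \left(-6103996\right) = -170429672316$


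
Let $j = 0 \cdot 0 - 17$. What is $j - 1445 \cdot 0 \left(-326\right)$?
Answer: $-17$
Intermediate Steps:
$j = -17$ ($j = 0 - 17 = -17$)
$j - 1445 \cdot 0 \left(-326\right) = -17 - 1445 \cdot 0 \left(-326\right) = -17 - 0 = -17 + 0 = -17$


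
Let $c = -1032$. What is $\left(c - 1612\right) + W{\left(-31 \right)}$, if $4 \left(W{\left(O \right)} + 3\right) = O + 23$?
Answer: $-2649$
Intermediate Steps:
$W{\left(O \right)} = \frac{11}{4} + \frac{O}{4}$ ($W{\left(O \right)} = -3 + \frac{O + 23}{4} = -3 + \frac{23 + O}{4} = -3 + \left(\frac{23}{4} + \frac{O}{4}\right) = \frac{11}{4} + \frac{O}{4}$)
$\left(c - 1612\right) + W{\left(-31 \right)} = \left(-1032 - 1612\right) + \left(\frac{11}{4} + \frac{1}{4} \left(-31\right)\right) = -2644 + \left(\frac{11}{4} - \frac{31}{4}\right) = -2644 - 5 = -2649$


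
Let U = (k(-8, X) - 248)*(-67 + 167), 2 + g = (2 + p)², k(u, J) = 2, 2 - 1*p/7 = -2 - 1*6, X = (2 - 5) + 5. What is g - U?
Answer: 29782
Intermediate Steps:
X = 2 (X = -3 + 5 = 2)
p = 70 (p = 14 - 7*(-2 - 1*6) = 14 - 7*(-2 - 6) = 14 - 7*(-8) = 14 + 56 = 70)
g = 5182 (g = -2 + (2 + 70)² = -2 + 72² = -2 + 5184 = 5182)
U = -24600 (U = (2 - 248)*(-67 + 167) = -246*100 = -24600)
g - U = 5182 - 1*(-24600) = 5182 + 24600 = 29782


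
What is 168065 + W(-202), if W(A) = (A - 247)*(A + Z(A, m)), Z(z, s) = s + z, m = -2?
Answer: 350359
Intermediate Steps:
W(A) = (-247 + A)*(-2 + 2*A) (W(A) = (A - 247)*(A + (-2 + A)) = (-247 + A)*(-2 + 2*A))
168065 + W(-202) = 168065 + (494 - 496*(-202) + 2*(-202)²) = 168065 + (494 + 100192 + 2*40804) = 168065 + (494 + 100192 + 81608) = 168065 + 182294 = 350359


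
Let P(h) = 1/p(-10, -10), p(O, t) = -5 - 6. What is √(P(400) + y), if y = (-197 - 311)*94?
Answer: I*√5778003/11 ≈ 218.52*I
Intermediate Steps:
p(O, t) = -11
y = -47752 (y = -508*94 = -47752)
P(h) = -1/11 (P(h) = 1/(-11) = -1/11)
√(P(400) + y) = √(-1/11 - 47752) = √(-525273/11) = I*√5778003/11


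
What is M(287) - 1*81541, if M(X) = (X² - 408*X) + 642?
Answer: -115626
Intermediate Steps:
M(X) = 642 + X² - 408*X
M(287) - 1*81541 = (642 + 287² - 408*287) - 1*81541 = (642 + 82369 - 117096) - 81541 = -34085 - 81541 = -115626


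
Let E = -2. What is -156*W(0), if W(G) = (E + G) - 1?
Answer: 468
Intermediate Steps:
W(G) = -3 + G (W(G) = (-2 + G) - 1 = -3 + G)
-156*W(0) = -156*(-3 + 0) = -156*(-3) = 468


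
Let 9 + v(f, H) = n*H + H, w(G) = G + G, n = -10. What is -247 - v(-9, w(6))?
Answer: -130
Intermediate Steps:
w(G) = 2*G
v(f, H) = -9 - 9*H (v(f, H) = -9 + (-10*H + H) = -9 - 9*H)
-247 - v(-9, w(6)) = -247 - (-9 - 18*6) = -247 - (-9 - 9*12) = -247 - (-9 - 108) = -247 - 1*(-117) = -247 + 117 = -130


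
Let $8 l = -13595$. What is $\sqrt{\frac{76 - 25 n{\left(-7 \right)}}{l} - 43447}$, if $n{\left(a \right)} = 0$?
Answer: $\frac{i \sqrt{8030057679935}}{13595} \approx 208.44 i$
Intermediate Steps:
$l = - \frac{13595}{8}$ ($l = \frac{1}{8} \left(-13595\right) = - \frac{13595}{8} \approx -1699.4$)
$\sqrt{\frac{76 - 25 n{\left(-7 \right)}}{l} - 43447} = \sqrt{\frac{76 - 0}{- \frac{13595}{8}} - 43447} = \sqrt{\left(76 + 0\right) \left(- \frac{8}{13595}\right) - 43447} = \sqrt{76 \left(- \frac{8}{13595}\right) - 43447} = \sqrt{- \frac{608}{13595} - 43447} = \sqrt{- \frac{590662573}{13595}} = \frac{i \sqrt{8030057679935}}{13595}$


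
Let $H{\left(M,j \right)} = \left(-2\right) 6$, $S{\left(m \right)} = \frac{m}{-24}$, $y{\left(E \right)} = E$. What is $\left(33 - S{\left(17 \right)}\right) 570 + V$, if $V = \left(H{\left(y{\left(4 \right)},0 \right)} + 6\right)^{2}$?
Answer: $\frac{76999}{4} \approx 19250.0$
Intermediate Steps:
$S{\left(m \right)} = - \frac{m}{24}$ ($S{\left(m \right)} = m \left(- \frac{1}{24}\right) = - \frac{m}{24}$)
$H{\left(M,j \right)} = -12$
$V = 36$ ($V = \left(-12 + 6\right)^{2} = \left(-6\right)^{2} = 36$)
$\left(33 - S{\left(17 \right)}\right) 570 + V = \left(33 - \left(- \frac{1}{24}\right) 17\right) 570 + 36 = \left(33 - - \frac{17}{24}\right) 570 + 36 = \left(33 + \frac{17}{24}\right) 570 + 36 = \frac{809}{24} \cdot 570 + 36 = \frac{76855}{4} + 36 = \frac{76999}{4}$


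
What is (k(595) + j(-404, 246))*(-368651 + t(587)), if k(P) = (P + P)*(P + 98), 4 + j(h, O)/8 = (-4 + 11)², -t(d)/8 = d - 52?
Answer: -307679262930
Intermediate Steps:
t(d) = 416 - 8*d (t(d) = -8*(d - 52) = -8*(-52 + d) = 416 - 8*d)
j(h, O) = 360 (j(h, O) = -32 + 8*(-4 + 11)² = -32 + 8*7² = -32 + 8*49 = -32 + 392 = 360)
k(P) = 2*P*(98 + P) (k(P) = (2*P)*(98 + P) = 2*P*(98 + P))
(k(595) + j(-404, 246))*(-368651 + t(587)) = (2*595*(98 + 595) + 360)*(-368651 + (416 - 8*587)) = (2*595*693 + 360)*(-368651 + (416 - 4696)) = (824670 + 360)*(-368651 - 4280) = 825030*(-372931) = -307679262930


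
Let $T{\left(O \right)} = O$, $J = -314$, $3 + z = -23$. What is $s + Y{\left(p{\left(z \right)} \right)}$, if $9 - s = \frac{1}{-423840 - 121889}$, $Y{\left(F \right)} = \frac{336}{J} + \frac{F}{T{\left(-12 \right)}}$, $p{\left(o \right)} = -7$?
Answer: $\frac{8752949315}{1028153436} \approx 8.5133$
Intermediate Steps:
$z = -26$ ($z = -3 - 23 = -26$)
$Y{\left(F \right)} = - \frac{168}{157} - \frac{F}{12}$ ($Y{\left(F \right)} = \frac{336}{-314} + \frac{F}{-12} = 336 \left(- \frac{1}{314}\right) + F \left(- \frac{1}{12}\right) = - \frac{168}{157} - \frac{F}{12}$)
$s = \frac{4911562}{545729}$ ($s = 9 - \frac{1}{-423840 - 121889} = 9 - \frac{1}{-545729} = 9 - - \frac{1}{545729} = 9 + \frac{1}{545729} = \frac{4911562}{545729} \approx 9.0$)
$s + Y{\left(p{\left(z \right)} \right)} = \frac{4911562}{545729} - \frac{917}{1884} = \frac{8752949315}{1028153436}$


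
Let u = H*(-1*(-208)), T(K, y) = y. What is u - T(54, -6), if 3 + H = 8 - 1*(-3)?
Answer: 1670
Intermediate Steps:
H = 8 (H = -3 + (8 - 1*(-3)) = -3 + (8 + 3) = -3 + 11 = 8)
u = 1664 (u = 8*(-1*(-208)) = 8*208 = 1664)
u - T(54, -6) = 1664 - 1*(-6) = 1664 + 6 = 1670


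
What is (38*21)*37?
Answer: 29526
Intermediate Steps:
(38*21)*37 = 798*37 = 29526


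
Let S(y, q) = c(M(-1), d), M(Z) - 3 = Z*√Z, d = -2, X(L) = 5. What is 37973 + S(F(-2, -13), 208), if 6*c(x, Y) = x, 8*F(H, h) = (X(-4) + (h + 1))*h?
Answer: 75947/2 - I/6 ≈ 37974.0 - 0.16667*I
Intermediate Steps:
M(Z) = 3 + Z^(3/2) (M(Z) = 3 + Z*√Z = 3 + Z^(3/2))
F(H, h) = h*(6 + h)/8 (F(H, h) = ((5 + (h + 1))*h)/8 = ((5 + (1 + h))*h)/8 = ((6 + h)*h)/8 = (h*(6 + h))/8 = h*(6 + h)/8)
c(x, Y) = x/6
S(y, q) = ½ - I/6 (S(y, q) = (3 + (-1)^(3/2))/6 = (3 - I)/6 = ½ - I/6)
37973 + S(F(-2, -13), 208) = 37973 + (½ - I/6) = 75947/2 - I/6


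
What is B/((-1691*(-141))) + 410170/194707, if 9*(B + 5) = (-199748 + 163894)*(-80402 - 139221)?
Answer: 1534073771246309/417817662453 ≈ 3671.6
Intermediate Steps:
B = 7874362997/9 (B = -5 + ((-199748 + 163894)*(-80402 - 139221))/9 = -5 + (-35854*(-219623))/9 = -5 + (⅑)*7874363042 = -5 + 7874363042/9 = 7874362997/9 ≈ 8.7493e+8)
B/((-1691*(-141))) + 410170/194707 = 7874362997/(9*((-1691*(-141)))) + 410170/194707 = (7874362997/9)/238431 + 410170*(1/194707) = (7874362997/9)*(1/238431) + 410170/194707 = 7874362997/2145879 + 410170/194707 = 1534073771246309/417817662453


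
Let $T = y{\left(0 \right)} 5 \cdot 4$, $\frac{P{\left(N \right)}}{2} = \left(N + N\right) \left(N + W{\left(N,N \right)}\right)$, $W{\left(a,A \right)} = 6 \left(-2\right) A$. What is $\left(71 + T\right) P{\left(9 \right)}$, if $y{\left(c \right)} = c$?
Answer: $-253044$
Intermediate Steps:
$W{\left(a,A \right)} = - 12 A$
$P{\left(N \right)} = - 44 N^{2}$ ($P{\left(N \right)} = 2 \left(N + N\right) \left(N - 12 N\right) = 2 \cdot 2 N \left(- 11 N\right) = 2 \left(- 22 N^{2}\right) = - 44 N^{2}$)
$T = 0$ ($T = 0 \cdot 5 \cdot 4 = 0 \cdot 4 = 0$)
$\left(71 + T\right) P{\left(9 \right)} = \left(71 + 0\right) \left(- 44 \cdot 9^{2}\right) = 71 \left(\left(-44\right) 81\right) = 71 \left(-3564\right) = -253044$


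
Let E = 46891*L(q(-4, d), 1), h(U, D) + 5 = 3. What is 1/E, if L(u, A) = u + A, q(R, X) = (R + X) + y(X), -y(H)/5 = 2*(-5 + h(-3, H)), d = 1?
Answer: 1/3188588 ≈ 3.1362e-7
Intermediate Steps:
h(U, D) = -2 (h(U, D) = -5 + 3 = -2)
y(H) = 70 (y(H) = -10*(-5 - 2) = -10*(-7) = -5*(-14) = 70)
q(R, X) = 70 + R + X (q(R, X) = (R + X) + 70 = 70 + R + X)
L(u, A) = A + u
E = 3188588 (E = 46891*(1 + (70 - 4 + 1)) = 46891*(1 + 67) = 46891*68 = 3188588)
1/E = 1/3188588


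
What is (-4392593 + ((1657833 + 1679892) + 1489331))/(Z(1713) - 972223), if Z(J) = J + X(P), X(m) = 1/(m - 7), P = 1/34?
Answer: -102967731/230010904 ≈ -0.44766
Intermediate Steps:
P = 1/34 ≈ 0.029412
X(m) = 1/(-7 + m)
Z(J) = -34/237 + J (Z(J) = J + 1/(-7 + 1/34) = J + 1/(-237/34) = J - 34/237 = -34/237 + J)
(-4392593 + ((1657833 + 1679892) + 1489331))/(Z(1713) - 972223) = (-4392593 + ((1657833 + 1679892) + 1489331))/((-34/237 + 1713) - 972223) = (-4392593 + (3337725 + 1489331))/(405947/237 - 972223) = (-4392593 + 4827056)/(-230010904/237) = 434463*(-237/230010904) = -102967731/230010904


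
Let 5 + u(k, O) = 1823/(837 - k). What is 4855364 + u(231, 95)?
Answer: 2942349377/606 ≈ 4.8554e+6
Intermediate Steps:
u(k, O) = -5 + 1823/(837 - k)
4855364 + u(231, 95) = 4855364 + (2362 - 5*231)/(-837 + 231) = 4855364 + (2362 - 1155)/(-606) = 4855364 - 1/606*1207 = 4855364 - 1207/606 = 2942349377/606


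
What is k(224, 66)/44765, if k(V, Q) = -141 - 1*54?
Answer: -39/8953 ≈ -0.0043561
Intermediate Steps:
k(V, Q) = -195 (k(V, Q) = -141 - 54 = -195)
k(224, 66)/44765 = -195/44765 = -195*1/44765 = -39/8953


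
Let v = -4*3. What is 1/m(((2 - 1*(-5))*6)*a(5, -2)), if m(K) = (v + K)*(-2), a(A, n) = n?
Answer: 1/192 ≈ 0.0052083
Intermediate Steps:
v = -12
m(K) = 24 - 2*K (m(K) = (-12 + K)*(-2) = 24 - 2*K)
1/m(((2 - 1*(-5))*6)*a(5, -2)) = 1/(24 - 2*(2 - 1*(-5))*6*(-2)) = 1/(24 - 2*(2 + 5)*6*(-2)) = 1/(24 - 2*7*6*(-2)) = 1/(24 - 84*(-2)) = 1/(24 - 2*(-84)) = 1/(24 + 168) = 1/192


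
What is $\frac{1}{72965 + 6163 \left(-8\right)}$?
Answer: $\frac{1}{23661} \approx 4.2264 \cdot 10^{-5}$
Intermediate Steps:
$\frac{1}{72965 + 6163 \left(-8\right)} = \frac{1}{72965 - 49304} = \frac{1}{23661}$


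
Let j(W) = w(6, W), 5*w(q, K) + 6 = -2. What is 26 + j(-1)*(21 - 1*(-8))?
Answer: -102/5 ≈ -20.400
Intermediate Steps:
w(q, K) = -8/5 (w(q, K) = -6/5 + (⅕)*(-2) = -6/5 - ⅖ = -8/5)
j(W) = -8/5
26 + j(-1)*(21 - 1*(-8)) = 26 - 8*(21 - 1*(-8))/5 = 26 - 8*(21 + 8)/5 = 26 - 8/5*29 = 26 - 232/5 = -102/5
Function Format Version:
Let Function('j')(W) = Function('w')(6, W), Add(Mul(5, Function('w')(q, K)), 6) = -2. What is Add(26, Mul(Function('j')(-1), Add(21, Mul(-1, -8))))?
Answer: Rational(-102, 5) ≈ -20.400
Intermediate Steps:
Function('w')(q, K) = Rational(-8, 5) (Function('w')(q, K) = Add(Rational(-6, 5), Mul(Rational(1, 5), -2)) = Add(Rational(-6, 5), Rational(-2, 5)) = Rational(-8, 5))
Function('j')(W) = Rational(-8, 5)
Add(26, Mul(Function('j')(-1), Add(21, Mul(-1, -8)))) = Add(26, Mul(Rational(-8, 5), Add(21, Mul(-1, -8)))) = Add(26, Mul(Rational(-8, 5), Add(21, 8))) = Add(26, Mul(Rational(-8, 5), 29)) = Add(26, Rational(-232, 5)) = Rational(-102, 5)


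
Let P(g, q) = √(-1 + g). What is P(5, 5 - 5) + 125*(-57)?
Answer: -7123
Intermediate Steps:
P(5, 5 - 5) + 125*(-57) = √(-1 + 5) + 125*(-57) = √4 - 7125 = 2 - 7125 = -7123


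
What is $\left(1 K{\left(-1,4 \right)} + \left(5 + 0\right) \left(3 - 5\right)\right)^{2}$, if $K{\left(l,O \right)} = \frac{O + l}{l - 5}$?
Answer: $\frac{441}{4} \approx 110.25$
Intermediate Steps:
$K{\left(l,O \right)} = \frac{O + l}{-5 + l}$
$\left(1 K{\left(-1,4 \right)} + \left(5 + 0\right) \left(3 - 5\right)\right)^{2} = \left(1 \frac{4 - 1}{-5 - 1} + \left(5 + 0\right) \left(3 - 5\right)\right)^{2} = \left(1 \frac{1}{-6} \cdot 3 + 5 \left(-2\right)\right)^{2} = \left(1 \left(\left(- \frac{1}{6}\right) 3\right) - 10\right)^{2} = \left(1 \left(- \frac{1}{2}\right) - 10\right)^{2} = \left(- \frac{1}{2} - 10\right)^{2} = \left(- \frac{21}{2}\right)^{2} = \frac{441}{4}$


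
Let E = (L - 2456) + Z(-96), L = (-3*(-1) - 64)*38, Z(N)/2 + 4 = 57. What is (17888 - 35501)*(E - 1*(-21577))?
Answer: -297818217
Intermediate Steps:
Z(N) = 106 (Z(N) = -8 + 2*57 = -8 + 114 = 106)
L = -2318 (L = (3 - 64)*38 = -61*38 = -2318)
E = -4668 (E = (-2318 - 2456) + 106 = -4774 + 106 = -4668)
(17888 - 35501)*(E - 1*(-21577)) = (17888 - 35501)*(-4668 - 1*(-21577)) = -17613*(-4668 + 21577) = -17613*16909 = -297818217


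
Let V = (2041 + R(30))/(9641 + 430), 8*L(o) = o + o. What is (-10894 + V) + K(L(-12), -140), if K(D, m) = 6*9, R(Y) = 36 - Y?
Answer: -109167593/10071 ≈ -10840.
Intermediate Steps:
L(o) = o/4 (L(o) = (o + o)/8 = (2*o)/8 = o/4)
K(D, m) = 54
V = 2047/10071 (V = (2041 + (36 - 1*30))/(9641 + 430) = (2041 + (36 - 30))/10071 = (2041 + 6)*(1/10071) = 2047*(1/10071) = 2047/10071 ≈ 0.20326)
(-10894 + V) + K(L(-12), -140) = (-10894 + 2047/10071) + 54 = -109711427/10071 + 54 = -109167593/10071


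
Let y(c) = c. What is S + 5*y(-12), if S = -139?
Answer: -199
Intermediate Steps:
S + 5*y(-12) = -139 + 5*(-12) = -139 - 60 = -199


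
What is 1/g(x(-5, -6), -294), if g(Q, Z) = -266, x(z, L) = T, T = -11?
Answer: -1/266 ≈ -0.0037594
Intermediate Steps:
x(z, L) = -11
1/g(x(-5, -6), -294) = 1/(-266) = -1/266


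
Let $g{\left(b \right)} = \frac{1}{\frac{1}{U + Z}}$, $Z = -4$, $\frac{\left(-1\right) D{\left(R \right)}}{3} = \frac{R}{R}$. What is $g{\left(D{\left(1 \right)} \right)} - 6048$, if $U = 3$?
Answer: $-6049$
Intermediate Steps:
$D{\left(R \right)} = -3$ ($D{\left(R \right)} = - 3 \frac{R}{R} = \left(-3\right) 1 = -3$)
$g{\left(b \right)} = -1$ ($g{\left(b \right)} = \frac{1}{\frac{1}{3 - 4}} = \frac{1}{\frac{1}{-1}} = \frac{1}{-1} = -1$)
$g{\left(D{\left(1 \right)} \right)} - 6048 = -1 - 6048 = -6049$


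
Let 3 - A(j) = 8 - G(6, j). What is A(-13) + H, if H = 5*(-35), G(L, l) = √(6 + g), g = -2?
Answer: -178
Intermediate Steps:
G(L, l) = 2 (G(L, l) = √(6 - 2) = √4 = 2)
A(j) = -3 (A(j) = 3 - (8 - 1*2) = 3 - (8 - 2) = 3 - 1*6 = 3 - 6 = -3)
H = -175
A(-13) + H = -3 - 175 = -178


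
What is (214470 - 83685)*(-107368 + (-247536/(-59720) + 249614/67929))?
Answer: -474673453025467588/33805999 ≈ -1.4041e+10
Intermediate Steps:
(214470 - 83685)*(-107368 + (-247536/(-59720) + 249614/67929)) = 130785*(-107368 + (-247536*(-1/59720) + 249614*(1/67929))) = 130785*(-107368 + (30942/7465 + 249614/67929)) = 130785*(-107368 + 3965227628/507089985) = 130785*(-54441272281852/507089985) = -474673453025467588/33805999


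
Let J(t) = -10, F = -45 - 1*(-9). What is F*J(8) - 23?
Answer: 337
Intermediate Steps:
F = -36 (F = -45 + 9 = -36)
F*J(8) - 23 = -36*(-10) - 23 = 360 - 23 = 337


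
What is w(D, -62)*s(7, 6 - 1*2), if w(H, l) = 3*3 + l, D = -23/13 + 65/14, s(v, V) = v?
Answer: -371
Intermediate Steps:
D = 523/182 (D = -23*1/13 + 65*(1/14) = -23/13 + 65/14 = 523/182 ≈ 2.8736)
w(H, l) = 9 + l
w(D, -62)*s(7, 6 - 1*2) = (9 - 62)*7 = -53*7 = -371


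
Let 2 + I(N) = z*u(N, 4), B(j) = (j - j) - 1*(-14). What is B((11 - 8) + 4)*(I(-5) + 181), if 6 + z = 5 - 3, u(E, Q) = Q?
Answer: 2282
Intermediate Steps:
B(j) = 14 (B(j) = 0 + 14 = 14)
z = -4 (z = -6 + (5 - 3) = -6 + 2 = -4)
I(N) = -18 (I(N) = -2 - 4*4 = -2 - 16 = -18)
B((11 - 8) + 4)*(I(-5) + 181) = 14*(-18 + 181) = 14*163 = 2282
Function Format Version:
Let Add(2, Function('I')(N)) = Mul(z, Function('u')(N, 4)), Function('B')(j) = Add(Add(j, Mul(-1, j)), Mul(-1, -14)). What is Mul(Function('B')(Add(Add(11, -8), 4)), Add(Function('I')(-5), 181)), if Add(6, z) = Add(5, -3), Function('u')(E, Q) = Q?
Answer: 2282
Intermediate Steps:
Function('B')(j) = 14 (Function('B')(j) = Add(0, 14) = 14)
z = -4 (z = Add(-6, Add(5, -3)) = Add(-6, 2) = -4)
Function('I')(N) = -18 (Function('I')(N) = Add(-2, Mul(-4, 4)) = Add(-2, -16) = -18)
Mul(Function('B')(Add(Add(11, -8), 4)), Add(Function('I')(-5), 181)) = Mul(14, Add(-18, 181)) = Mul(14, 163) = 2282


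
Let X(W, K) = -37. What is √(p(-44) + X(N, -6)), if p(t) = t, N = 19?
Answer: 9*I ≈ 9.0*I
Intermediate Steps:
√(p(-44) + X(N, -6)) = √(-44 - 37) = √(-81) = 9*I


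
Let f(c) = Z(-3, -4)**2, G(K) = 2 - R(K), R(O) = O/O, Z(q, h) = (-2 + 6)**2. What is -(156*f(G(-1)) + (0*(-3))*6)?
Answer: -39936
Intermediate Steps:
Z(q, h) = 16 (Z(q, h) = 4**2 = 16)
R(O) = 1
G(K) = 1 (G(K) = 2 - 1*1 = 2 - 1 = 1)
f(c) = 256 (f(c) = 16**2 = 256)
-(156*f(G(-1)) + (0*(-3))*6) = -(156*256 + (0*(-3))*6) = -(39936 + 0*6) = -(39936 + 0) = -1*39936 = -39936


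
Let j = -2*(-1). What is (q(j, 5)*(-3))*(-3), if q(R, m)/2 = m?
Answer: 90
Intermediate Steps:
j = 2
q(R, m) = 2*m
(q(j, 5)*(-3))*(-3) = ((2*5)*(-3))*(-3) = (10*(-3))*(-3) = -30*(-3) = 90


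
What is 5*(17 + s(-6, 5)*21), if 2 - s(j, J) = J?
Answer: -230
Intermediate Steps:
s(j, J) = 2 - J
5*(17 + s(-6, 5)*21) = 5*(17 + (2 - 1*5)*21) = 5*(17 + (2 - 5)*21) = 5*(17 - 3*21) = 5*(17 - 63) = 5*(-46) = -230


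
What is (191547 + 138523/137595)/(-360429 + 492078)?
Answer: 26356047988/18114244155 ≈ 1.4550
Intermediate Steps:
(191547 + 138523/137595)/(-360429 + 492078) = (191547 + 138523*(1/137595))/131649 = (191547 + 138523/137595)*(1/131649) = (26356047988/137595)*(1/131649) = 26356047988/18114244155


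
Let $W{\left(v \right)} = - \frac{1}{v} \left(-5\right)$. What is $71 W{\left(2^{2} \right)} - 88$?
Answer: $\frac{3}{4} \approx 0.75$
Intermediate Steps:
$W{\left(v \right)} = \frac{5}{v}$
$71 W{\left(2^{2} \right)} - 88 = 71 \frac{5}{2^{2}} - 88 = 71 \cdot \frac{5}{4} - 88 = \frac{355}{4} - 88 = \frac{3}{4}$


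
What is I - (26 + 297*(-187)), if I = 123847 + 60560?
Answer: 239920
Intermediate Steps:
I = 184407
I - (26 + 297*(-187)) = 184407 - (26 + 297*(-187)) = 184407 - (26 - 55539) = 184407 - 1*(-55513) = 184407 + 55513 = 239920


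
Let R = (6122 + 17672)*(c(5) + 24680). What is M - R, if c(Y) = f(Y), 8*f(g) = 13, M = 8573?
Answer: -2349064049/4 ≈ -5.8727e+8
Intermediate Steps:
f(g) = 13/8 (f(g) = (⅛)*13 = 13/8)
c(Y) = 13/8
R = 2349098341/4 (R = (6122 + 17672)*(13/8 + 24680) = 23794*(197453/8) = 2349098341/4 ≈ 5.8727e+8)
M - R = 8573 - 1*2349098341/4 = 8573 - 2349098341/4 = -2349064049/4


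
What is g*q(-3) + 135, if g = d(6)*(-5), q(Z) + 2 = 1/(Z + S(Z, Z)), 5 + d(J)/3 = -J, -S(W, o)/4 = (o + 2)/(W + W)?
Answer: -240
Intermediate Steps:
S(W, o) = -2*(2 + o)/W (S(W, o) = -4*(o + 2)/(W + W) = -4*(2 + o)/(2*W) = -4*(2 + o)*1/(2*W) = -2*(2 + o)/W)
d(J) = -15 - 3*J (d(J) = -15 + 3*(-J) = -15 - 3*J)
q(Z) = -2 + 1/(Z + 2*(-2 - Z)/Z)
g = 165 (g = (-15 - 3*6)*(-5) = (-15 - 18)*(-5) = -33*(-5) = 165)
g*q(-3) + 135 = 165*((8 - 2*(-3)**2 + 5*(-3))/(-4 + (-3)**2 - 2*(-3))) + 135 = 165*((8 - 2*9 - 15)/(-4 + 9 + 6)) + 135 = 165*((8 - 18 - 15)/11) + 135 = 165*((1/11)*(-25)) + 135 = 165*(-25/11) + 135 = -375 + 135 = -240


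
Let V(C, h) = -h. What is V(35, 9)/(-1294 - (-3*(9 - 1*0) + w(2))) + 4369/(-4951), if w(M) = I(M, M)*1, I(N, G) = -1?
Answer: -1828865/2089322 ≈ -0.87534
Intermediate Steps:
w(M) = -1 (w(M) = -1*1 = -1)
V(35, 9)/(-1294 - (-3*(9 - 1*0) + w(2))) + 4369/(-4951) = (-1*9)/(-1294 - (-3*(9 - 1*0) - 1)) + 4369/(-4951) = -9/(-1294 - (-3*(9 + 0) - 1)) + 4369*(-1/4951) = -9/(-1294 - (-3*9 - 1)) - 4369/4951 = -9/(-1294 - (-27 - 1)) - 4369/4951 = -9/(-1294 - 1*(-28)) - 4369/4951 = -9/(-1294 + 28) - 4369/4951 = -9/(-1266) - 4369/4951 = -9*(-1/1266) - 4369/4951 = 3/422 - 4369/4951 = -1828865/2089322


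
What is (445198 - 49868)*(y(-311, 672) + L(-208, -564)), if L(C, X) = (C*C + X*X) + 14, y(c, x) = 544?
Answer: 143077042940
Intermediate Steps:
L(C, X) = 14 + C² + X² (L(C, X) = (C² + X²) + 14 = 14 + C² + X²)
(445198 - 49868)*(y(-311, 672) + L(-208, -564)) = (445198 - 49868)*(544 + (14 + (-208)² + (-564)²)) = 395330*(544 + (14 + 43264 + 318096)) = 395330*(544 + 361374) = 395330*361918 = 143077042940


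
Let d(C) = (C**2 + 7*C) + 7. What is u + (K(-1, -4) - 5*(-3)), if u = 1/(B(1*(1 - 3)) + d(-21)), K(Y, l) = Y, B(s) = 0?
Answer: 4215/301 ≈ 14.003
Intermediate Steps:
d(C) = 7 + C**2 + 7*C
u = 1/301 (u = 1/(0 + (7 + (-21)**2 + 7*(-21))) = 1/(0 + (7 + 441 - 147)) = 1/(0 + 301) = 1/301 ≈ 0.0033223)
u + (K(-1, -4) - 5*(-3)) = 1/301 + (-1 - 5*(-3)) = 1/301 + (-1 + 15) = 1/301 + 14 = 4215/301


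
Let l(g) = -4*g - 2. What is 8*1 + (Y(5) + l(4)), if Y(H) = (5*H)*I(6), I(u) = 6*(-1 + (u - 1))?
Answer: 590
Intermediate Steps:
I(u) = -12 + 6*u (I(u) = 6*(-1 + (-1 + u)) = 6*(-2 + u) = -12 + 6*u)
l(g) = -2 - 4*g
Y(H) = 120*H (Y(H) = (5*H)*(-12 + 6*6) = (5*H)*(-12 + 36) = (5*H)*24 = 120*H)
8*1 + (Y(5) + l(4)) = 8*1 + (120*5 + (-2 - 4*4)) = 8 + (600 + (-2 - 16)) = 8 + (600 - 18) = 8 + 582 = 590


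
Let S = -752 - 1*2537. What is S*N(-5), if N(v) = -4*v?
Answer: -65780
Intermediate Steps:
S = -3289 (S = -752 - 2537 = -3289)
S*N(-5) = -(-13156)*(-5) = -3289*20 = -65780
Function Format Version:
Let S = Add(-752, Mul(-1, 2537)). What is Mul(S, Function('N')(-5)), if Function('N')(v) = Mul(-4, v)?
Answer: -65780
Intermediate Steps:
S = -3289 (S = Add(-752, -2537) = -3289)
Mul(S, Function('N')(-5)) = Mul(-3289, Mul(-4, -5)) = Mul(-3289, 20) = -65780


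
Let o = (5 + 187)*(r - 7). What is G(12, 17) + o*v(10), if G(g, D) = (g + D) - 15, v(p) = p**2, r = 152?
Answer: 2784014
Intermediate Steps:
o = 27840 (o = (5 + 187)*(152 - 7) = 192*145 = 27840)
G(g, D) = -15 + D + g (G(g, D) = (D + g) - 15 = -15 + D + g)
G(12, 17) + o*v(10) = (-15 + 17 + 12) + 27840*10**2 = 14 + 27840*100 = 14 + 2784000 = 2784014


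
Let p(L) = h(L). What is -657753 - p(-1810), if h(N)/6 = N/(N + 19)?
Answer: -392682161/597 ≈ -6.5776e+5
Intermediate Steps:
h(N) = 6*N/(19 + N) (h(N) = 6*(N/(N + 19)) = 6*(N/(19 + N)) = 6*N/(19 + N))
p(L) = 6*L/(19 + L)
-657753 - p(-1810) = -657753 - 6*(-1810)/(19 - 1810) = -657753 - 6*(-1810)/(-1791) = -657753 - 6*(-1810)*(-1)/1791 = -657753 - 1*3620/597 = -657753 - 3620/597 = -392682161/597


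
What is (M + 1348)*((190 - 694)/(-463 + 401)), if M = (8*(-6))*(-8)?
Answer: 436464/31 ≈ 14079.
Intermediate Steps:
M = 384 (M = -48*(-8) = 384)
(M + 1348)*((190 - 694)/(-463 + 401)) = (384 + 1348)*((190 - 694)/(-463 + 401)) = 1732*(-504/(-62)) = 1732*(-504*(-1/62)) = 1732*(252/31) = 436464/31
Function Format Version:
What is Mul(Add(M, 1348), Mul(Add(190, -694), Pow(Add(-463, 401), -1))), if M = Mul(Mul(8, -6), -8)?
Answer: Rational(436464, 31) ≈ 14079.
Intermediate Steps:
M = 384 (M = Mul(-48, -8) = 384)
Mul(Add(M, 1348), Mul(Add(190, -694), Pow(Add(-463, 401), -1))) = Mul(Add(384, 1348), Mul(Add(190, -694), Pow(Add(-463, 401), -1))) = Mul(1732, Mul(-504, Pow(-62, -1))) = Mul(1732, Mul(-504, Rational(-1, 62))) = Mul(1732, Rational(252, 31)) = Rational(436464, 31)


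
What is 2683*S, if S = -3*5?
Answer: -40245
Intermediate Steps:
S = -15 (S = -1*15 = -15)
2683*S = 2683*(-15) = -40245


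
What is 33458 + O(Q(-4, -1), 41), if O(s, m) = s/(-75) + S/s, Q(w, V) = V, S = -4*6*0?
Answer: 2509351/75 ≈ 33458.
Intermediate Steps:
S = 0 (S = -24*0 = 0)
O(s, m) = -s/75 (O(s, m) = s/(-75) + 0/s = s*(-1/75) + 0 = -s/75 + 0 = -s/75)
33458 + O(Q(-4, -1), 41) = 33458 - 1/75*(-1) = 33458 + 1/75 = 2509351/75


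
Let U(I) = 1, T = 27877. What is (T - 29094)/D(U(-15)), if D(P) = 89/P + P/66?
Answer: -80322/5875 ≈ -13.672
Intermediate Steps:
D(P) = 89/P + P/66 (D(P) = 89/P + P*(1/66) = 89/P + P/66)
(T - 29094)/D(U(-15)) = (27877 - 29094)/(89/1 + (1/66)*1) = -1217/(89*1 + 1/66) = -1217/(89 + 1/66) = -1217/5875/66 = -1217*66/5875 = -80322/5875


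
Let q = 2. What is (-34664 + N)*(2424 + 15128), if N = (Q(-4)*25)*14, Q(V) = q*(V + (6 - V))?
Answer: -534704128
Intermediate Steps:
Q(V) = 12 (Q(V) = 2*(V + (6 - V)) = 2*6 = 12)
N = 4200 (N = (12*25)*14 = 300*14 = 4200)
(-34664 + N)*(2424 + 15128) = (-34664 + 4200)*(2424 + 15128) = -30464*17552 = -534704128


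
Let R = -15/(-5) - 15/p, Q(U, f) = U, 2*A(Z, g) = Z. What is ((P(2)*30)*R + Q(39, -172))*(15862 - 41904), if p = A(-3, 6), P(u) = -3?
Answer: 29453502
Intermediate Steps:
A(Z, g) = Z/2
p = -3/2 (p = (½)*(-3) = -3/2 ≈ -1.5000)
R = 13 (R = -15/(-5) - 15/(-3/2) = -15*(-⅕) - 15*(-⅔) = 3 + 10 = 13)
((P(2)*30)*R + Q(39, -172))*(15862 - 41904) = (-3*30*13 + 39)*(15862 - 41904) = (-90*13 + 39)*(-26042) = (-1170 + 39)*(-26042) = -1131*(-26042) = 29453502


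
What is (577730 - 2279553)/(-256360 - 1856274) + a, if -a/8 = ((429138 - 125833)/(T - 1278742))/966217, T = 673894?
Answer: 31080469615454129/38582930431752567 ≈ 0.80555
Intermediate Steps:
a = 303305/73051802502 (a = -8*(429138 - 125833)/(673894 - 1278742)/966217 = -8*303305/(-604848)/966217 = -8*303305*(-1/604848)/966217 = -(-303305)/(75606*966217) = -8*(-303305/584414420016) = 303305/73051802502 ≈ 4.1519e-6)
(577730 - 2279553)/(-256360 - 1856274) + a = (577730 - 2279553)/(-256360 - 1856274) + 303305/73051802502 = -1701823/(-2112634) + 303305/73051802502 = -1701823*(-1/2112634) + 303305/73051802502 = 1701823/2112634 + 303305/73051802502 = 31080469615454129/38582930431752567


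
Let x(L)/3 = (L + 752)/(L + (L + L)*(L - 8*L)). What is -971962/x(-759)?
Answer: -2613247164022/7 ≈ -3.7332e+11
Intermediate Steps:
x(L) = 3*(752 + L)/(L - 14*L²) (x(L) = 3*((L + 752)/(L + (L + L)*(L - 8*L))) = 3*((752 + L)/(L + (2*L)*(-7*L))) = 3*((752 + L)/(L - 14*L²)) = 3*(752 + L)/(L - 14*L²))
-971962/x(-759) = -971962*(-253*(-1 + 14*(-759))/(-752 - 1*(-759))) = -971962*(-253*(-1 - 10626)/(-752 + 759)) = -971962/(3*(-1/759)*7/(-10627)) = -971962/(3*(-1/759)*(-1/10627)*7) = -971962/7/2688631 = -971962*2688631/7 = -2613247164022/7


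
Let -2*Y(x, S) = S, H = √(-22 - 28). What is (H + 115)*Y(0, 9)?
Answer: -1035/2 - 45*I*√2/2 ≈ -517.5 - 31.82*I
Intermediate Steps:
H = 5*I*√2 (H = √(-50) = 5*I*√2 ≈ 7.0711*I)
Y(x, S) = -S/2
(H + 115)*Y(0, 9) = (5*I*√2 + 115)*(-½*9) = (115 + 5*I*√2)*(-9/2) = -1035/2 - 45*I*√2/2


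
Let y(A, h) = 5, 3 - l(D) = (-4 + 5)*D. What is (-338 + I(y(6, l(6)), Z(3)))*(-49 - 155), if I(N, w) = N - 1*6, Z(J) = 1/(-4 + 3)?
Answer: 69156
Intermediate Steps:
l(D) = 3 - D (l(D) = 3 - (-4 + 5)*D = 3 - D)
Z(J) = -1 (Z(J) = 1/(-1) = -1)
I(N, w) = -6 + N (I(N, w) = N - 6 = -6 + N)
(-338 + I(y(6, l(6)), Z(3)))*(-49 - 155) = (-338 + (-6 + 5))*(-49 - 155) = (-338 - 1)*(-204) = -339*(-204) = 69156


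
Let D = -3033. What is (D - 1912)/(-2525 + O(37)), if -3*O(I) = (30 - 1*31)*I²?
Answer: 14835/6206 ≈ 2.3904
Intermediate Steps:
O(I) = I²/3 (O(I) = -(30 - 1*31)*I²/3 = -(30 - 31)*I²/3 = -(-1)*I²/3 = I²/3)
(D - 1912)/(-2525 + O(37)) = (-3033 - 1912)/(-2525 + (⅓)*37²) = -4945/(-2525 + (⅓)*1369) = -4945/(-2525 + 1369/3) = -4945/(-6206/3) = -4945*(-3/6206) = 14835/6206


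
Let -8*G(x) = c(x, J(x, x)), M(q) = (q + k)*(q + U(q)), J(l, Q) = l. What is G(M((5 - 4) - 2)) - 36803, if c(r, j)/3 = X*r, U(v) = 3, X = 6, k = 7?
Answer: -36830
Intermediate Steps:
c(r, j) = 18*r (c(r, j) = 3*(6*r) = 18*r)
M(q) = (3 + q)*(7 + q) (M(q) = (q + 7)*(q + 3) = (7 + q)*(3 + q) = (3 + q)*(7 + q))
G(x) = -9*x/4
G(M((5 - 4) - 2)) - 36803 = -9*(21 + ((5 - 4) - 2)² + 10*((5 - 4) - 2))/4 - 36803 = -9*(21 + (1 - 2)² + 10*(1 - 2))/4 - 36803 = -9*(21 + (-1)² + 10*(-1))/4 - 36803 = -9*(21 + 1 - 10)/4 - 36803 = -9/4*12 - 36803 = -27 - 36803 = -36830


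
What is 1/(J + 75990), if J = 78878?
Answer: 1/154868 ≈ 6.4571e-6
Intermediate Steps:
1/(J + 75990) = 1/(78878 + 75990) = 1/154868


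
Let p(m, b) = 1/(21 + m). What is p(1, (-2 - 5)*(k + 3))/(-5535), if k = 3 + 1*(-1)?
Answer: -1/121770 ≈ -8.2122e-6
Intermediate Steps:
k = 2 (k = 3 - 1 = 2)
p(1, (-2 - 5)*(k + 3))/(-5535) = 1/((21 + 1)*(-5535)) = -1/5535/22 = (1/22)*(-1/5535) = -1/121770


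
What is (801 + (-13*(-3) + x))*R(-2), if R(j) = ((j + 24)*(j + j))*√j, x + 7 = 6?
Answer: -73832*I*√2 ≈ -1.0441e+5*I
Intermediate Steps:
x = -1 (x = -7 + 6 = -1)
R(j) = 2*j^(3/2)*(24 + j) (R(j) = ((24 + j)*(2*j))*√j = (2*j*(24 + j))*√j = 2*j^(3/2)*(24 + j))
(801 + (-13*(-3) + x))*R(-2) = (801 + (-13*(-3) - 1))*(2*(-2)^(3/2)*(24 - 2)) = (801 + (39 - 1))*(2*(-2*I*√2)*22) = (801 + 38)*(-88*I*√2) = 839*(-88*I*√2) = -73832*I*√2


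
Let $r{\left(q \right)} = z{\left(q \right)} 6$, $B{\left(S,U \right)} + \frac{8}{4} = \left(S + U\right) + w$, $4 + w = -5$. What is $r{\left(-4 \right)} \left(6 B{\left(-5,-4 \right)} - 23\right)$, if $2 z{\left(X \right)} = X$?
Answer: $1716$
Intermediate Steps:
$w = -9$ ($w = -4 - 5 = -9$)
$z{\left(X \right)} = \frac{X}{2}$
$B{\left(S,U \right)} = -11 + S + U$ ($B{\left(S,U \right)} = -2 - \left(9 - S - U\right) = -2 + \left(-9 + S + U\right) = -11 + S + U$)
$r{\left(q \right)} = 3 q$ ($r{\left(q \right)} = \frac{q}{2} \cdot 6 = 3 q$)
$r{\left(-4 \right)} \left(6 B{\left(-5,-4 \right)} - 23\right) = 3 \left(-4\right) \left(6 \left(-11 - 5 - 4\right) - 23\right) = - 12 \left(6 \left(-20\right) - 23\right) = - 12 \left(-120 - 23\right) = \left(-12\right) \left(-143\right) = 1716$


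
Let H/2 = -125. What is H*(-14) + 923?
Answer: 4423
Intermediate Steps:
H = -250 (H = 2*(-125) = -250)
H*(-14) + 923 = -250*(-14) + 923 = 3500 + 923 = 4423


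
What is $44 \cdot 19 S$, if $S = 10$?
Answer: $8360$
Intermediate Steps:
$44 \cdot 19 S = 44 \cdot 19 \cdot 10 = 836 \cdot 10 = 8360$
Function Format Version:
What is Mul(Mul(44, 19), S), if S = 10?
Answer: 8360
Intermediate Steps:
Mul(Mul(44, 19), S) = Mul(Mul(44, 19), 10) = Mul(836, 10) = 8360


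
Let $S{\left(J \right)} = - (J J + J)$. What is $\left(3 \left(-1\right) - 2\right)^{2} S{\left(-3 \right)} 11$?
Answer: $-1650$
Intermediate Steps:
$S{\left(J \right)} = - J - J^{2}$ ($S{\left(J \right)} = - (J^{2} + J) = - (J + J^{2}) = - J - J^{2}$)
$\left(3 \left(-1\right) - 2\right)^{2} S{\left(-3 \right)} 11 = \left(3 \left(-1\right) - 2\right)^{2} \left(\left(-1\right) \left(-3\right) \left(1 - 3\right)\right) 11 = \left(-3 - 2\right)^{2} \left(\left(-1\right) \left(-3\right) \left(-2\right)\right) 11 = \left(-5\right)^{2} \left(-6\right) 11 = 25 \left(-6\right) 11 = \left(-150\right) 11 = -1650$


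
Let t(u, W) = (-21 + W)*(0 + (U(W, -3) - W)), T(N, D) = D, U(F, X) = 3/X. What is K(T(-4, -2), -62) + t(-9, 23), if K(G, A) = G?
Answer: -50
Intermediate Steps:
t(u, W) = (-1 - W)*(-21 + W) (t(u, W) = (-21 + W)*(0 + (3/(-3) - W)) = (-21 + W)*(0 + (3*(-⅓) - W)) = (-21 + W)*(0 + (-1 - W)) = (-21 + W)*(-1 - W) = (-1 - W)*(-21 + W))
K(T(-4, -2), -62) + t(-9, 23) = -2 + (21 - 1*23² + 20*23) = -2 + (21 - 1*529 + 460) = -2 + (21 - 529 + 460) = -2 - 48 = -50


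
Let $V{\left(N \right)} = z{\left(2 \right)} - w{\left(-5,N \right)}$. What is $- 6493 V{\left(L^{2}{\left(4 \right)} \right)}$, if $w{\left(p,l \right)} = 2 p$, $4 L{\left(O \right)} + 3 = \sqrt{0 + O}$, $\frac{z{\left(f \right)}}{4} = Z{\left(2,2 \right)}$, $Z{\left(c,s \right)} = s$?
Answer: $-116874$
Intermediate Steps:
$z{\left(f \right)} = 8$ ($z{\left(f \right)} = 4 \cdot 2 = 8$)
$L{\left(O \right)} = - \frac{3}{4} + \frac{\sqrt{O}}{4}$ ($L{\left(O \right)} = - \frac{3}{4} + \frac{\sqrt{0 + O}}{4} = - \frac{3}{4} + \frac{\sqrt{O}}{4}$)
$V{\left(N \right)} = 18$ ($V{\left(N \right)} = 8 - 2 \left(-5\right) = 8 - -10 = 8 + 10 = 18$)
$- 6493 V{\left(L^{2}{\left(4 \right)} \right)} = \left(-6493\right) 18 = -116874$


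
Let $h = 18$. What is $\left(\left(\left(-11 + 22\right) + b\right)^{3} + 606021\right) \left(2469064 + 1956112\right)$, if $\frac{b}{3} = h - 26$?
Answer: $2672027473024$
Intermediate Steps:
$b = -24$ ($b = 3 \left(18 - 26\right) = 3 \left(-8\right) = -24$)
$\left(\left(\left(-11 + 22\right) + b\right)^{3} + 606021\right) \left(2469064 + 1956112\right) = \left(\left(\left(-11 + 22\right) - 24\right)^{3} + 606021\right) \left(2469064 + 1956112\right) = \left(\left(11 - 24\right)^{3} + 606021\right) 4425176 = \left(\left(-13\right)^{3} + 606021\right) 4425176 = \left(-2197 + 606021\right) 4425176 = 603824 \cdot 4425176 = 2672027473024$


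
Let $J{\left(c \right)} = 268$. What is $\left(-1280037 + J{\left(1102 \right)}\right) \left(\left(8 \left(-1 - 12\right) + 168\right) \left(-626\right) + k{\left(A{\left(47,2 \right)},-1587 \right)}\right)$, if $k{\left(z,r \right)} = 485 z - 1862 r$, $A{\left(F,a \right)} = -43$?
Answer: $-3703747468675$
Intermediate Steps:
$k{\left(z,r \right)} = - 1862 r + 485 z$
$\left(-1280037 + J{\left(1102 \right)}\right) \left(\left(8 \left(-1 - 12\right) + 168\right) \left(-626\right) + k{\left(A{\left(47,2 \right)},-1587 \right)}\right) = \left(-1280037 + 268\right) \left(\left(8 \left(-1 - 12\right) + 168\right) \left(-626\right) + \left(\left(-1862\right) \left(-1587\right) + 485 \left(-43\right)\right)\right) = - 1279769 \left(\left(8 \left(-13\right) + 168\right) \left(-626\right) + \left(2954994 - 20855\right)\right) = - 1279769 \left(\left(-104 + 168\right) \left(-626\right) + 2934139\right) = - 1279769 \left(64 \left(-626\right) + 2934139\right) = - 1279769 \left(-40064 + 2934139\right) = \left(-1279769\right) 2894075 = -3703747468675$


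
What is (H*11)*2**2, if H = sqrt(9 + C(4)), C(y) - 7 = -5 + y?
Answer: 44*sqrt(15) ≈ 170.41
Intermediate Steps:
C(y) = 2 + y (C(y) = 7 + (-5 + y) = 2 + y)
H = sqrt(15) (H = sqrt(9 + (2 + 4)) = sqrt(9 + 6) = sqrt(15) ≈ 3.8730)
(H*11)*2**2 = (sqrt(15)*11)*2**2 = (11*sqrt(15))*4 = 44*sqrt(15)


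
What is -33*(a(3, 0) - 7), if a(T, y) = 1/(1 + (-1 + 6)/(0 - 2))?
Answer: 253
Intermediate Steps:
a(T, y) = -⅔ (a(T, y) = 1/(1 + 5/(-2)) = 1/(1 + 5*(-½)) = 1/(1 - 5/2) = 1/(-3/2) = -⅔)
-33*(a(3, 0) - 7) = -33*(-⅔ - 7) = -33*(-23/3) = 253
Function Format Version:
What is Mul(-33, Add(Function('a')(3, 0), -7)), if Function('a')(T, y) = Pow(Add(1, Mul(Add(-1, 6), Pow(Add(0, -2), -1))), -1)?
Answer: 253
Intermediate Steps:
Function('a')(T, y) = Rational(-2, 3) (Function('a')(T, y) = Pow(Add(1, Mul(5, Pow(-2, -1))), -1) = Pow(Add(1, Mul(5, Rational(-1, 2))), -1) = Pow(Add(1, Rational(-5, 2)), -1) = Pow(Rational(-3, 2), -1) = Rational(-2, 3))
Mul(-33, Add(Function('a')(3, 0), -7)) = Mul(-33, Add(Rational(-2, 3), -7)) = Mul(-33, Rational(-23, 3)) = 253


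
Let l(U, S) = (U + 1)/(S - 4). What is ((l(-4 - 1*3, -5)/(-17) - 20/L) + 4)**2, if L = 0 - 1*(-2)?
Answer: 94864/2601 ≈ 36.472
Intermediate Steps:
l(U, S) = (1 + U)/(-4 + S)
L = 2 (L = 0 + 2 = 2)
((l(-4 - 1*3, -5)/(-17) - 20/L) + 4)**2 = ((((1 + (-4 - 1*3))/(-4 - 5))/(-17) - 20/2) + 4)**2 = ((((1 + (-4 - 3))/(-9))*(-1/17) - 20*1/2) + 4)**2 = ((-(1 - 7)/9*(-1/17) - 10) + 4)**2 = ((-1/9*(-6)*(-1/17) - 10) + 4)**2 = (((2/3)*(-1/17) - 10) + 4)**2 = ((-2/51 - 10) + 4)**2 = (-512/51 + 4)**2 = (-308/51)**2 = 94864/2601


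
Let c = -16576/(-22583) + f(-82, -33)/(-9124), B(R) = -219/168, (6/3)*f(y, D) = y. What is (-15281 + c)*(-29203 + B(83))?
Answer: 5149114852908517725/11538648352 ≈ 4.4625e+8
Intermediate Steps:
f(y, D) = y/2
B(R) = -73/56 (B(R) = -219*1/168 = -73/56)
c = 152165327/206047292 (c = -16576/(-22583) + ((½)*(-82))/(-9124) = -16576*(-1/22583) - 41*(-1/9124) = 16576/22583 + 41/9124 = 152165327/206047292 ≈ 0.73850)
(-15281 + c)*(-29203 + B(83)) = (-15281 + 152165327/206047292)*(-29203 - 73/56) = -3148456503725/206047292*(-1635441/56) = 5149114852908517725/11538648352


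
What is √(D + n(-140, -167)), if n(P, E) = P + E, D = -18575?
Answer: 3*I*√2098 ≈ 137.41*I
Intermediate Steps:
n(P, E) = E + P
√(D + n(-140, -167)) = √(-18575 + (-167 - 140)) = √(-18575 - 307) = √(-18882) = 3*I*√2098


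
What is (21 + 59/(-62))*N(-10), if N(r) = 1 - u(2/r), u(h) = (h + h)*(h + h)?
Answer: 26103/1550 ≈ 16.841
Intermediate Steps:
u(h) = 4*h² (u(h) = (2*h)*(2*h) = 4*h²)
N(r) = 1 - 16/r² (N(r) = 1 - 4*(2/r)² = 1 - 4*4/r² = 1 - 16/r²)
(21 + 59/(-62))*N(-10) = (21 + 59/(-62))*(1 - 16/(-10)²) = (21 + 59*(-1/62))*(1 - 16*1/100) = (21 - 59/62)*(1 - 4/25) = (1243/62)*(21/25) = 26103/1550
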